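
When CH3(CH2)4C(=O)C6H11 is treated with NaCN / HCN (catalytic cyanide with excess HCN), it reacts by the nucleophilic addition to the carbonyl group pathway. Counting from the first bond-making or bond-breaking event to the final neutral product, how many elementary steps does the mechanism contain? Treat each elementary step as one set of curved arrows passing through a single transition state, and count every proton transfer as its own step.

2

Step 1: A lone pair / filled orbital on CN⁻ attacks the electrophilic carbonyl carbon; the π(C=O) electrons shift onto oxygen, producing a tetrahedral alkoxide intermediate.
Step 2: Proton transfer from HCN to the alkoxide furnishes a cyanohydrin (and releases another CN⁻ to continue the reaction).
Total: 2 elementary steps.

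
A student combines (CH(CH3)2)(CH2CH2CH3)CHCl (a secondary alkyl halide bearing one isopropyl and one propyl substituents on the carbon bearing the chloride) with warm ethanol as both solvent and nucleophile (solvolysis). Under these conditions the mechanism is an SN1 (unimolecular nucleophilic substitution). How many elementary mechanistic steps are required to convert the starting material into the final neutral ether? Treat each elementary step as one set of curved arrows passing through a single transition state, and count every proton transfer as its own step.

4

Step 1: Unassisted departure of Cl⁻ (taking the C–Cl bonding pair) generates a secondary carbocation.
Step 2: Carbocation rearrangement: a 1,2-hydride shift from the adjacent isopropyl carbon converts the initially-formed secondary cation into the more stable tertiary cation.
Step 3: Nucleophilic capture: the oxygen of CH3CH2OH bonds to the cationic carbon, producing an oxonium-ion intermediate.
Step 4: Deprotonation of the oxonium oxygen by solvent ethanol yields the neutral ether.
Total: 4 elementary steps.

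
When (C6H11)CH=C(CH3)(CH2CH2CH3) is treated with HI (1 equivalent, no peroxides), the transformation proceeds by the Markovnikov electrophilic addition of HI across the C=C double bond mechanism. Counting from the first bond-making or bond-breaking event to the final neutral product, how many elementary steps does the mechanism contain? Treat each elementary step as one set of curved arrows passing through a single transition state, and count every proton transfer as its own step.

Step 1: Electrophilic addition begins with the π(C=C) electrons forming a bond to the proton of HI. Following Markovnikov's rule, the resulting cation is tertiary. The H–I bond breaks heterolytically, releasing I⁻.
(No 1,2-shift: no single shift to an adjacent carbon would give a more stable cation.)
Step 2: I⁻ captures the cation: a lone pair on I⁻ fills the empty p orbital, producing the alkyl halide product.
Total: 2 elementary steps.

2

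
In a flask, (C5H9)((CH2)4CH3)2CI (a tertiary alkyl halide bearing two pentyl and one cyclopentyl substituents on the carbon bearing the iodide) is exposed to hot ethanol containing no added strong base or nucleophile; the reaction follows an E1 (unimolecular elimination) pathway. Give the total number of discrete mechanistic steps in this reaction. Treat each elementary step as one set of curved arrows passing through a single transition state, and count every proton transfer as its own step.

2

Step 1: Unassisted departure of I⁻ (taking the C–I bonding pair) generates a tertiary carbocation.
(No 1,2-shift: no single shift to an adjacent carbon would give a more stable cation.)
Step 2: A weak base (an ethanol molecule from the solvent) removes a proton from a carbon adjacent to the cationic centre; the electrons of that C–H bond become the new π(C=C) bond, giving the alkene.
Total: 2 elementary steps.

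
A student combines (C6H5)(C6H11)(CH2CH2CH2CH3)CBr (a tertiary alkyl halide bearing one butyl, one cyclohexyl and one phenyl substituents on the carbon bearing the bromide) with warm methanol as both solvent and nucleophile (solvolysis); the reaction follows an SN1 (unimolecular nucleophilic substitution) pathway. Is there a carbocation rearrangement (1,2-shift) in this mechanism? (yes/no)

The first-formed carbocation is tertiary.
No single 1,2-shift to an adjacent carbon would produce a more-substituted cation than the one already present, so no rearrangement occurs.

no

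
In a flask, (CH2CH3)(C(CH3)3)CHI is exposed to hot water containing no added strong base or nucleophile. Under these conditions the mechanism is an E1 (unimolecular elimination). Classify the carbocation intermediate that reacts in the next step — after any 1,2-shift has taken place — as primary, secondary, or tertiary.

Step 1: Ionisation: the C–I σ-bond cleaves heterolytically; both bonding electrons depart with I⁻, leaving a secondary carbocation at the α-carbon.
Step 2: A methyl group with its bonding pair migrates from the adjacent tert-butyl carbon to the cationic centre — a 1,2-methyl shift — upgrading the secondary cation to a tertiary one.
The cation rearranges from secondary to tertiary via a 1,2-methyl shift from the adjacent tert-butyl carbon; the tertiary cation is what reacts next.

tertiary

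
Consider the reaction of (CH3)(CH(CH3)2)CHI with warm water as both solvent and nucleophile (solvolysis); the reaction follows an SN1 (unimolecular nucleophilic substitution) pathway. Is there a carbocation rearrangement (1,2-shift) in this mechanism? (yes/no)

The first-formed carbocation is secondary.
The adjacent isopropyl carbon already bears 2 other carbon substituents and has a hydrogen to migrate; after a 1,2-hydride shift from that carbon the positive charge sits on a tertiary centre.
Tertiary is more stable than secondary, so the shift occurs.

yes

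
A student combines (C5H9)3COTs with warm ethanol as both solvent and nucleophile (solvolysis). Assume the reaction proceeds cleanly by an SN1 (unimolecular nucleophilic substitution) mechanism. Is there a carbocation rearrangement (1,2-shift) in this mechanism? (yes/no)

The first-formed carbocation is tertiary.
No single 1,2-shift to an adjacent carbon would produce a more-substituted cation than the one already present, so no rearrangement occurs.

no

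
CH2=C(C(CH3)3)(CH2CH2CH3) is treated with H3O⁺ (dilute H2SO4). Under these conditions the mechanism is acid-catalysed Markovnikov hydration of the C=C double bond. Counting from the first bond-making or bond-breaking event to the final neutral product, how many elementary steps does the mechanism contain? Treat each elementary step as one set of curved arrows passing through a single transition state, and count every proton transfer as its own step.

Step 1: The π electrons of the C=C bond attack a proton of H3O⁺; Markovnikov addition places the new C–H on the less-substituted alkene carbon, so the positive charge ends up on the more-substituted carbon — a tertiary carbocation. H2O is released.
(No 1,2-shift: no single shift to an adjacent carbon would give a more stable cation.)
Step 2: A lone pair on the oxygen of H2O attacks the carbocation, forming a C–O bond and an oxonium ion (a protonated alcohol).
Step 3: Deprotonation of the oxonium ion by a water molecule delivers the neutral alcohol and regenerates the acid catalyst.
Total: 3 elementary steps.

3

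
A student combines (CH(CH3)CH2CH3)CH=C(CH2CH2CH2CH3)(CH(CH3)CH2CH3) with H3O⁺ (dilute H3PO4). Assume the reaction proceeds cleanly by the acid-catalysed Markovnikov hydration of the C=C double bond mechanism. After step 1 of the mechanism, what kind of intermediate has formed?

Step 1: Electrophilic addition begins with the π(C=C) electrons forming a bond to the proton of H3O⁺. Following Markovnikov's rule, the resulting cation is tertiary. H2O is released.
After step 1 the species present is a tertiary carbocation.

tertiary carbocation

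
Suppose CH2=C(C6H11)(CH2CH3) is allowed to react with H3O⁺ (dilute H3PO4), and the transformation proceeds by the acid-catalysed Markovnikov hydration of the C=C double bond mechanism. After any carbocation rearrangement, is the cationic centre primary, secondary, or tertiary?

Step 1: Protonation of the alkene by H3O⁺: the π bond acts as the nucleophile and picks up H⁺, giving the more stable (Markovnikov) tertiary carbocation. H2O is released.
No single 1,2-shift to an adjacent carbon would give a more-substituted cation, so no rearrangement occurs.

tertiary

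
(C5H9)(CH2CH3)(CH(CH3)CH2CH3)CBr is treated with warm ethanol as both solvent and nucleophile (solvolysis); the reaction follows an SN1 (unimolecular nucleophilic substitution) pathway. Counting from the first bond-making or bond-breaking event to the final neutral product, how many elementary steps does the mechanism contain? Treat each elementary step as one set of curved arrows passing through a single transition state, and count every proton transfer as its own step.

3

Step 1: Ionisation: the C–Br σ-bond cleaves heterolytically; both bonding electrons depart with Br⁻, leaving a tertiary carbocation at the α-carbon.
(No 1,2-shift: no single shift to an adjacent carbon would give a more stable cation.)
Step 2: CH3CH2OH donates an oxygen lone pair into the empty p orbital of the cation, giving a protonated ether (an oxonium ion).
Step 3: A second solvent molecule removes the proton on oxygen, giving the neutral ether product.
Total: 3 elementary steps.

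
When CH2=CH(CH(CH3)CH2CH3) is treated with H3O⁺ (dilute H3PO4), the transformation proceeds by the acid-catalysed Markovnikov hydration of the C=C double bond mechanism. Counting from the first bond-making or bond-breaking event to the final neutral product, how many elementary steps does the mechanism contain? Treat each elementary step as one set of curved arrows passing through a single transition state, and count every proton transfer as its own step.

Step 1: Electrophilic addition begins with the π(C=C) electrons forming a bond to the proton of H3O⁺. Following Markovnikov's rule, the resulting cation is secondary. H2O is released.
Step 2: A 1,2-hydride shift from the adjacent sec-butyl carbon moves the positive charge from the secondary centre to an adjacent carbon, generating a more stable tertiary carbocation.
Step 3: A lone pair on the oxygen of H2O attacks the carbocation, forming a C–O bond and an oxonium ion (a protonated alcohol).
Step 4: H2O removes a proton from the oxonium oxygen, regenerating H3O⁺ and giving the neutral alcohol.
Total: 4 elementary steps.

4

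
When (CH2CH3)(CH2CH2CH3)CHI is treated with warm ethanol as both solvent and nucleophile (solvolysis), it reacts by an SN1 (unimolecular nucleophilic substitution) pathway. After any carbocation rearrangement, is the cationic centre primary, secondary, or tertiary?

secondary

Step 1: Unassisted departure of I⁻ (taking the C–I bonding pair) generates a secondary carbocation.
No single 1,2-shift to an adjacent carbon would give a more-substituted cation, so no rearrangement occurs.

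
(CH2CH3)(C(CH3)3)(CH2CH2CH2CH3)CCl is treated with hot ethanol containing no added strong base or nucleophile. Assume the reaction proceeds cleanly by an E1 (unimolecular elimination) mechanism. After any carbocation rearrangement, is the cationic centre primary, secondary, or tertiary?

tertiary

Step 1: Unassisted departure of Cl⁻ (taking the C–Cl bonding pair) generates a tertiary carbocation.
No single 1,2-shift to an adjacent carbon would give a more-substituted cation, so no rearrangement occurs.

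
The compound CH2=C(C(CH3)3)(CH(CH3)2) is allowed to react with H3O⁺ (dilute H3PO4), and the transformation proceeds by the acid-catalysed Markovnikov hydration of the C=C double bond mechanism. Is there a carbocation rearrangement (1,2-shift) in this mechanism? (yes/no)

no

The first-formed carbocation is tertiary.
No single 1,2-shift to an adjacent carbon would produce a more-substituted cation than the one already present, so no rearrangement occurs.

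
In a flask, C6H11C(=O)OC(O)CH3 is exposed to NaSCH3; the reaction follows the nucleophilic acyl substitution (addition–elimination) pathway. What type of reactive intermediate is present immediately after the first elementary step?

tetrahedral intermediate

Step 1: CH3S⁻ adds to the carbonyl carbon; the C=O π electrons shift onto oxygen and a tetrahedral alkoxide intermediate forms.
After step 1 the species present is a tetrahedral intermediate.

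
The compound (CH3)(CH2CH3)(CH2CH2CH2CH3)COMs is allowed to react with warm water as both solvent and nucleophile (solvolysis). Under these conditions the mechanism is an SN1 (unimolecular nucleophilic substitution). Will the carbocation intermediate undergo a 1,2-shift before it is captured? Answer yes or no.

The first-formed carbocation is tertiary.
No single 1,2-shift to an adjacent carbon would produce a more-substituted cation than the one already present, so no rearrangement occurs.

no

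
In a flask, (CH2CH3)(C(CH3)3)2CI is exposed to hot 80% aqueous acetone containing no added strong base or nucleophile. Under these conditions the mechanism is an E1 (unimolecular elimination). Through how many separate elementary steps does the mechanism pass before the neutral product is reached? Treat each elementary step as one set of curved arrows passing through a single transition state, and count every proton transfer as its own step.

2

Step 1: The C–I bond breaks with both electrons going to the iodide; I⁻ leaves and a tertiary carbocation remains.
(No 1,2-shift: no single shift to an adjacent carbon would give a more stable cation.)
Step 2: Loss of a β-proton to a water molecule of the solvent: the C–H bonding pair collapses toward the cationic carbon to form the C=C π bond, yielding the alkene.
Total: 2 elementary steps.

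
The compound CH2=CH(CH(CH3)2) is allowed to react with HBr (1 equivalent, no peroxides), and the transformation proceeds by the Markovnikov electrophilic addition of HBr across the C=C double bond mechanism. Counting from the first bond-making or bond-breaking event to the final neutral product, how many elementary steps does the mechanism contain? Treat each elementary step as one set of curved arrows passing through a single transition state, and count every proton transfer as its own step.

Step 1: Protonation of the alkene by HBr: the π bond acts as the nucleophile and picks up H⁺, giving the more stable (Markovnikov) secondary carbocation. The H–Br bond breaks heterolytically, releasing Br⁻.
Step 2: Carbocation rearrangement: a 1,2-hydride shift from the adjacent isopropyl carbon converts the initially-formed secondary cation into the more stable tertiary cation.
Step 3: Nucleophilic attack by Br⁻ on the carbocation completes the addition, giving R–Br.
Total: 3 elementary steps.

3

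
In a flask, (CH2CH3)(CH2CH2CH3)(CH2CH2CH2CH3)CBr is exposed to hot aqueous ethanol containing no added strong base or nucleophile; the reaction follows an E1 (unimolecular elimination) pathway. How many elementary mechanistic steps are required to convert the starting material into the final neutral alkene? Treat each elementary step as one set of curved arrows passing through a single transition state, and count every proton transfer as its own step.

Step 1: Ionisation: the C–Br σ-bond cleaves heterolytically; both bonding electrons depart with Br⁻, leaving a tertiary carbocation at the α-carbon.
(No 1,2-shift: no single shift to an adjacent carbon would give a more stable cation.)
Step 2: A water (or ethanol) molecule (solvent) deprotonates a β-carbon; as the C–H bond breaks, those electrons form the new alkene π bond.
Total: 2 elementary steps.

2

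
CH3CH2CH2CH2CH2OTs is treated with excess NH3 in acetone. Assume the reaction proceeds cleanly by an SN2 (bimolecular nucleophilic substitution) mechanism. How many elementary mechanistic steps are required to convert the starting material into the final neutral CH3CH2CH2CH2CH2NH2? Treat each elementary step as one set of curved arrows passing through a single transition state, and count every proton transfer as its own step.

Step 1: A lone pair on the N of NH3 attacks the α-carbon from the back side while the C–O bond breaks; both bonding electrons leave with TsO⁻. The product of this concerted step is an alkylammonium ion.
Step 2: A second equivalent of NH3 removes a proton from the N, giving the neutral product.
Total: 2 elementary steps.

2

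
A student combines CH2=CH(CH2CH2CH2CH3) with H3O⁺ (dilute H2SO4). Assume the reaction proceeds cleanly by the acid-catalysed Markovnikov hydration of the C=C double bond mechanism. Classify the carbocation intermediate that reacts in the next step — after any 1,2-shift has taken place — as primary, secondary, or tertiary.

Step 1: Electrophilic addition begins with the π(C=C) electrons forming a bond to the proton of H3O⁺. Following Markovnikov's rule, the resulting cation is secondary. H2O is released.
No single 1,2-shift to an adjacent carbon would give a more-substituted cation, so no rearrangement occurs.

secondary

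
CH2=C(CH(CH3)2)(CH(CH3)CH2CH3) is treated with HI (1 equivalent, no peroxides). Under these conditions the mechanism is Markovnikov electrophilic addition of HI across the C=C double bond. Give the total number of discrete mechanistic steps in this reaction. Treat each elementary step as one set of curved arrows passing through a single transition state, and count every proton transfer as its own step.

Step 1: Electrophilic addition begins with the π(C=C) electrons forming a bond to the proton of HI. Following Markovnikov's rule, the resulting cation is tertiary. The H–I bond breaks heterolytically, releasing I⁻.
(No 1,2-shift: no single shift to an adjacent carbon would give a more stable cation.)
Step 2: I⁻ captures the cation: a lone pair on I⁻ fills the empty p orbital, producing the alkyl halide product.
Total: 2 elementary steps.

2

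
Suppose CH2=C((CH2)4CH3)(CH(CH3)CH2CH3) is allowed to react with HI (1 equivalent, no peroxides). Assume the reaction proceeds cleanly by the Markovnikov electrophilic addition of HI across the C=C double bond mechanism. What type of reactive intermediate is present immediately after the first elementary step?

tertiary carbocation

Step 1: Electrophilic addition begins with the π(C=C) electrons forming a bond to the proton of HI. Following Markovnikov's rule, the resulting cation is tertiary. The H–I bond breaks heterolytically, releasing I⁻.
After step 1 the species present is a tertiary carbocation.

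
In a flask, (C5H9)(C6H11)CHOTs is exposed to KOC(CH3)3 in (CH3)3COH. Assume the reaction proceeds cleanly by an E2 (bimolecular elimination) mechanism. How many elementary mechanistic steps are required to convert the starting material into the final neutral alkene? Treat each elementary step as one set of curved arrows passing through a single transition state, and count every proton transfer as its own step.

Step 1: The strong base (CH3)3CO⁻ removes a β-hydrogen; in the same concerted event the electrons of the breaking C–H bond form the new π(C=C) bond and the C–O σ-bond breaks, expelling TsO⁻. Anti-periplanar geometry; one transition state.
Total: 1 elementary step.

1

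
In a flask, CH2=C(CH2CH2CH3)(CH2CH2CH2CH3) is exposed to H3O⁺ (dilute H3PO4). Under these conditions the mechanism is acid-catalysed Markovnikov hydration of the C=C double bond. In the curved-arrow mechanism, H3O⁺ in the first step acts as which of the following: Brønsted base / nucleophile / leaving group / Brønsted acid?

Step 1: Electrophilic addition begins with the π(C=C) electrons forming a bond to the proton of H3O⁺. Following Markovnikov's rule, the resulting cation is tertiary. H2O is released.
H3O⁺ in the first step donates a proton in a proton-transfer step — a Brønsted acid.

Brønsted acid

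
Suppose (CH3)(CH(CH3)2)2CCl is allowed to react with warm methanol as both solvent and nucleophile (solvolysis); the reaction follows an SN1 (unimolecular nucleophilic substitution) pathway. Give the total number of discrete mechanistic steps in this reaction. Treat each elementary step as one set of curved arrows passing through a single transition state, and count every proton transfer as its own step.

Step 1: Ionisation: the C–Cl σ-bond cleaves heterolytically; both bonding electrons depart with Cl⁻, leaving a tertiary carbocation at the α-carbon.
(No 1,2-shift: no single shift to an adjacent carbon would give a more stable cation.)
Step 2: CH3OH donates an oxygen lone pair into the empty p orbital of the cation, giving a protonated ether (an oxonium ion).
Step 3: Deprotonation of the oxonium oxygen by solvent methanol yields the neutral ether.
Total: 3 elementary steps.

3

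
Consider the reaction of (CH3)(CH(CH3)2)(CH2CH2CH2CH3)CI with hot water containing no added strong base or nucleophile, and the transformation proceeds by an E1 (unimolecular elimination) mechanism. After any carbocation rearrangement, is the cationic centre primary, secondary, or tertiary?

Step 1: The C–I bond breaks with both electrons going to the iodide; I⁻ leaves and a tertiary carbocation remains.
No single 1,2-shift to an adjacent carbon would give a more-substituted cation, so no rearrangement occurs.

tertiary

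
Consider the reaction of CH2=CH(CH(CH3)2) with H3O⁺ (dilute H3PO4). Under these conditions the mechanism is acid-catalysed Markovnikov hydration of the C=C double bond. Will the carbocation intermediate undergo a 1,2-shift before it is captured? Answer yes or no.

The first-formed carbocation is secondary.
The adjacent isopropyl carbon already bears 2 other carbon substituents and has a hydrogen to migrate; after a 1,2-hydride shift from that carbon the positive charge sits on a tertiary centre.
Tertiary is more stable than secondary, so the shift occurs.

yes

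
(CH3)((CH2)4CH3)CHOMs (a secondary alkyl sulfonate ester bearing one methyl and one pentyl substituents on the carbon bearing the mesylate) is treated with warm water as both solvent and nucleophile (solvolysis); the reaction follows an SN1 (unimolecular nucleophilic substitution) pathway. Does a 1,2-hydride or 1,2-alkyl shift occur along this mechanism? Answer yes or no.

The first-formed carbocation is secondary.
No single 1,2-shift to an adjacent carbon would produce a more-substituted cation than the one already present, so no rearrangement occurs.

no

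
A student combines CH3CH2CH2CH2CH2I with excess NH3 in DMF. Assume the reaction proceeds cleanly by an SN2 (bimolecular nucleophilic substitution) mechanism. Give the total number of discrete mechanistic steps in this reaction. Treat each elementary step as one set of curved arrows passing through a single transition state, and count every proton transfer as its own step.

2

Step 1: A lone pair on the N of NH3 attacks the α-carbon from the back side while the C–I bond breaks; both bonding electrons leave with I⁻. The product of this concerted step is an alkylammonium ion.
Step 2: A second equivalent of NH3 removes a proton from the N, giving the neutral product.
Total: 2 elementary steps.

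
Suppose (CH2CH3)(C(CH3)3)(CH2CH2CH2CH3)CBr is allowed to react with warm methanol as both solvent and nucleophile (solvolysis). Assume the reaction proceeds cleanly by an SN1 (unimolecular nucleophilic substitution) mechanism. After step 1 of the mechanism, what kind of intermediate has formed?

tertiary carbocation

Step 1: The C–Br bond breaks with both electrons going to the bromide; Br⁻ leaves and a tertiary carbocation remains.
After step 1 the species present is a tertiary carbocation.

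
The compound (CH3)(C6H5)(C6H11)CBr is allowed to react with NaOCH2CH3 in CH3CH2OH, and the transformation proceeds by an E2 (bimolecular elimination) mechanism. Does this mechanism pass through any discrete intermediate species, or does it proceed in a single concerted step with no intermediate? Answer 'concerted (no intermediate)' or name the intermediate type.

concerted (no intermediate)

In one step, CH3CH2O⁻ pulls off a β-proton, the C–Br bond cleaves, and a C=C double bond forms between the α- and β-carbons (E2, anti elimination).
All bond changes occur in one transition state; no discrete intermediate is formed.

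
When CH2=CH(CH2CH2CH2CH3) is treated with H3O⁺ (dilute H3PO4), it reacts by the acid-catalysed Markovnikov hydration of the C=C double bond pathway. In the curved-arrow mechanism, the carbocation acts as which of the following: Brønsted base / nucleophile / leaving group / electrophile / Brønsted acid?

Step 2: Water acts as the nucleophile: an oxygen lone pair bonds to the cationic carbon, giving an oxonium-ion intermediate.
The carbocation accepts an electron pair into an empty or π* orbital — it is the electrophile.

electrophile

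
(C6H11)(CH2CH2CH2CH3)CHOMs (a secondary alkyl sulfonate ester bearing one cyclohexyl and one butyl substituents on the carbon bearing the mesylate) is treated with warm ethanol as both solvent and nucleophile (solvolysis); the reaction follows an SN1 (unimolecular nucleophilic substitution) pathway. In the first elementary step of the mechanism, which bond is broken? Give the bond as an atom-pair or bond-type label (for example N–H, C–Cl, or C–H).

Step 1: Rate-determining heterolysis of the C–O bond gives MsO⁻ and a secondary carbocation.
The bond broken in this step is the C–O bond.

C–O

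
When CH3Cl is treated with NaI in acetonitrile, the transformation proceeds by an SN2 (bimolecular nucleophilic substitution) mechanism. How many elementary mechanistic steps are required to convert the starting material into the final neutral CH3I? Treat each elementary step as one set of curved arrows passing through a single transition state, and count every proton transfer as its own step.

1

Step 1: The iodide nucleophile donates a lone pair from I to the α-carbon in a backside attack; simultaneously the C–Cl σ-bond breaks and both of its electrons leave with Cl⁻. One concerted step with inversion of configuration.
Total: 1 elementary step.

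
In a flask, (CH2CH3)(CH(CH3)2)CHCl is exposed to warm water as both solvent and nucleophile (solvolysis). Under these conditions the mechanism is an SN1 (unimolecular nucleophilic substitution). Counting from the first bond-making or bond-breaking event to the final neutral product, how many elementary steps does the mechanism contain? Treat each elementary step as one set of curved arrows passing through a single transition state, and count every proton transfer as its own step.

4

Step 1: Ionisation: the C–Cl σ-bond cleaves heterolytically; both bonding electrons depart with Cl⁻, leaving a secondary carbocation at the α-carbon.
Step 2: Carbocation rearrangement: a 1,2-hydride shift from the adjacent isopropyl carbon converts the initially-formed secondary cation into the more stable tertiary cation.
Step 3: H2O donates an oxygen lone pair into the empty p orbital of the cation, giving a protonated alcohol (an oxonium ion).
Step 4: Deprotonation of the oxonium oxygen by solvent water yields the neutral alcohol.
Total: 4 elementary steps.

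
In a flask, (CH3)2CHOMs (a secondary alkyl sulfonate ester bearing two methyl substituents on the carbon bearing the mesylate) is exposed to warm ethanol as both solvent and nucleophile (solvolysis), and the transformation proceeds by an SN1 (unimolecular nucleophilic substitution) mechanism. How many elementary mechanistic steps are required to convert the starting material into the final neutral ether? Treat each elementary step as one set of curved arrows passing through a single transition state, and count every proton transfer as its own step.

3

Step 1: Unassisted departure of MsO⁻ (taking the C–O bonding pair) generates a secondary carbocation.
(No 1,2-shift: no single shift to an adjacent carbon would give a more stable cation.)
Step 2: Nucleophilic capture: the oxygen of CH3CH2OH bonds to the cationic carbon, producing an oxonium-ion intermediate.
Step 3: Deprotonation of the oxonium oxygen by solvent ethanol yields the neutral ether.
Total: 3 elementary steps.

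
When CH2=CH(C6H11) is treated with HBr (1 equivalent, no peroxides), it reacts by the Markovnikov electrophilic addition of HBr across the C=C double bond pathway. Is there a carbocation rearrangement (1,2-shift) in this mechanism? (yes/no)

yes

The first-formed carbocation is secondary.
The adjacent cyclohexyl carbon already bears 2 other carbon substituents and has a hydrogen to migrate; after a 1,2-hydride shift from that carbon the positive charge sits on a tertiary centre.
Tertiary is more stable than secondary, so the shift occurs.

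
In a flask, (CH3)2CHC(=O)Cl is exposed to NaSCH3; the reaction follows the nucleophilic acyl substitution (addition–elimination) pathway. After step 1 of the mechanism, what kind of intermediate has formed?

tetrahedral intermediate

Step 1: Nucleophilic addition of CH3S⁻ to the acyl carbon breaks the π(C=O) bond and yields a tetrahedral, anionic intermediate.
After step 1 the species present is a tetrahedral intermediate.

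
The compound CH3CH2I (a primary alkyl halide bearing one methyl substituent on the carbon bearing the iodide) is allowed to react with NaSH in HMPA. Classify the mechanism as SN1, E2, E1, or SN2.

SN2

Conditions: a primary substrate with a strong nucleophile in the polar aprotic solvent HMPA.
These conditions are the textbook signature of the SN2 pathway.
An unhindered substrate with a strong nucleophile in a polar aprotic solvent favours one-step backside displacement.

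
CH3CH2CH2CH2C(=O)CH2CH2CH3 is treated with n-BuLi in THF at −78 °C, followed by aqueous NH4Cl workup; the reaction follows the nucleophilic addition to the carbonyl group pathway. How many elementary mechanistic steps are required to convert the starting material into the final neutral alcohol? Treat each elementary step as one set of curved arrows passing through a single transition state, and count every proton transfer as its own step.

2

Step 1: the carbanion-like carbon of n-BuLi attacks the sp² carbonyl carbon; the C=O π bond breaks and the electrons end up as a lone pair on the alkoxide oxygen of the tetrahedral intermediate.
Step 2: Protonation of the alkoxide by aqueous NH4Cl workup furnishes an alcohol.
Total: 2 elementary steps.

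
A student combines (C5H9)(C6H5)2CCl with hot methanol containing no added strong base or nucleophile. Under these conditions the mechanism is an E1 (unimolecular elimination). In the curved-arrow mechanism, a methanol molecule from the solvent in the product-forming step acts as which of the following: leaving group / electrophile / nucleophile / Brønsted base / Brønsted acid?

Step 2: Loss of a β-proton to a methanol molecule of the solvent: the C–H bonding pair collapses toward the cationic carbon to form the C=C π bond, yielding the alkene.
A methanol molecule from the solvent in the product-forming step accepts a proton in a proton-transfer step — a Brønsted base.

Brønsted base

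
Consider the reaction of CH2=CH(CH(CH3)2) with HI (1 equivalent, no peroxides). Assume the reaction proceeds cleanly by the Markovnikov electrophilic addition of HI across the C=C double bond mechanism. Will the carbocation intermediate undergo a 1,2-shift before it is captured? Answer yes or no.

yes

The first-formed carbocation is secondary.
The adjacent isopropyl carbon already bears 2 other carbon substituents and has a hydrogen to migrate; after a 1,2-hydride shift from that carbon the positive charge sits on a tertiary centre.
Tertiary is more stable than secondary, so the shift occurs.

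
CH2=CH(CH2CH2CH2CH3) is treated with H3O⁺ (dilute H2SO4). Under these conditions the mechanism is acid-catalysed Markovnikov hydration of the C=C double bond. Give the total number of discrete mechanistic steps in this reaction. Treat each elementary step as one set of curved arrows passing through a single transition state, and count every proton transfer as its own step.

Step 1: Electrophilic addition begins with the π(C=C) electrons forming a bond to the proton of H3O⁺. Following Markovnikov's rule, the resulting cation is secondary. H2O is released.
(No 1,2-shift: no single shift to an adjacent carbon would give a more stable cation.)
Step 2: Nucleophilic capture of the cation by H2O produces the protonated alcohol (an oxonium ion).
Step 3: Deprotonation of the oxonium ion by a water molecule delivers the neutral alcohol and regenerates the acid catalyst.
Total: 3 elementary steps.

3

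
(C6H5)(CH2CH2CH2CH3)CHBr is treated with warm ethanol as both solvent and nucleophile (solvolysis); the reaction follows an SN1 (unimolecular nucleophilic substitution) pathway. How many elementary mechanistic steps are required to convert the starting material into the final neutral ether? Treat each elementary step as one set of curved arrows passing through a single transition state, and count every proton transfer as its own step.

3

Step 1: Ionisation: the C–Br σ-bond cleaves heterolytically; both bonding electrons depart with Br⁻, leaving a secondary carbocation at the α-carbon.
(No 1,2-shift: no single shift to an adjacent carbon would give a more stable cation.)
Step 2: A lone pair on the oxygen of CH3CH2OH attacks the carbocation, forming a new C–O σ-bond and an oxonium ion.
Step 3: A second solvent molecule removes the proton on oxygen, giving the neutral ether product.
Total: 3 elementary steps.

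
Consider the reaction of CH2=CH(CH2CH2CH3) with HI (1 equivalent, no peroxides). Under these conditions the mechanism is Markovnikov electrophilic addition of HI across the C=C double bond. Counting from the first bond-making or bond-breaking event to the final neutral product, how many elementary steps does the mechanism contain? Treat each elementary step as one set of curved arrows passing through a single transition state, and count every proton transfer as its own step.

2

Step 1: The π electrons of the C=C bond attack a proton of HI; Markovnikov addition places the new C–H on the less-substituted alkene carbon, so the positive charge ends up on the more-substituted carbon — a secondary carbocation. The H–I bond breaks heterolytically, releasing I⁻.
(No 1,2-shift: no single shift to an adjacent carbon would give a more stable cation.)
Step 2: I⁻ captures the cation: a lone pair on I⁻ fills the empty p orbital, producing the alkyl halide product.
Total: 2 elementary steps.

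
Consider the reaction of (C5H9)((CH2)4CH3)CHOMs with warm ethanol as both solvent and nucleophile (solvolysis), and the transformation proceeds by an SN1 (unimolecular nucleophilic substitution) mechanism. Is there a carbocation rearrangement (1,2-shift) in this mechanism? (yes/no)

The first-formed carbocation is secondary.
The adjacent cyclopentyl carbon already bears 2 other carbon substituents and has a hydrogen to migrate; after a 1,2-hydride shift from that carbon the positive charge sits on a tertiary centre.
Tertiary is more stable than secondary, so the shift occurs.

yes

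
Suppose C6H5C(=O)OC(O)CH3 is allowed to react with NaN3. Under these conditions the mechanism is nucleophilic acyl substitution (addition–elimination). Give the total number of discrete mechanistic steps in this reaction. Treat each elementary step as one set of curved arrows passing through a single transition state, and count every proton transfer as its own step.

2

Step 1: Nucleophilic addition of N3⁻ to the acyl carbon breaks the π(C=O) bond and yields a tetrahedral, anionic intermediate.
Step 2: Collapse of the tetrahedral intermediate: the alkoxide oxygen pushes its lone pair back to re-form C=O while CH3CO2⁻ leaves.
Total: 2 elementary steps.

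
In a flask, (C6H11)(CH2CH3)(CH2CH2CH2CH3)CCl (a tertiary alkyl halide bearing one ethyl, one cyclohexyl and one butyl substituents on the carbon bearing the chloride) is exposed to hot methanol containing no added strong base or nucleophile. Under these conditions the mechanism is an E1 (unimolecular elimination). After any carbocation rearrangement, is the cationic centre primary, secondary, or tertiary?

Step 1: Unassisted departure of Cl⁻ (taking the C–Cl bonding pair) generates a tertiary carbocation.
No single 1,2-shift to an adjacent carbon would give a more-substituted cation, so no rearrangement occurs.

tertiary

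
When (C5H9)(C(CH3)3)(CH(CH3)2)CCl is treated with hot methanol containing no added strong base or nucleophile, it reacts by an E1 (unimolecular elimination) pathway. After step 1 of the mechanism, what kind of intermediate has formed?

Step 1: Rate-determining heterolysis of the C–Cl bond gives Cl⁻ and a tertiary carbocation.
After step 1 the species present is a tertiary carbocation.

tertiary carbocation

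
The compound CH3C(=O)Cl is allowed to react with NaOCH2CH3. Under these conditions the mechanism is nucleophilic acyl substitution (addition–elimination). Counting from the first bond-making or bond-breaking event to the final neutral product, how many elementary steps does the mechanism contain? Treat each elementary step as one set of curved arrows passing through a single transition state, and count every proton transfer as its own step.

2

Step 1: CH3CH2O⁻ adds to the carbonyl carbon; the C=O π electrons shift onto oxygen and a tetrahedral alkoxide intermediate forms.
Step 2: Elimination step: re-formation of the carbonyl π bond drives out Cl⁻, giving the new acyl compound.
Total: 2 elementary steps.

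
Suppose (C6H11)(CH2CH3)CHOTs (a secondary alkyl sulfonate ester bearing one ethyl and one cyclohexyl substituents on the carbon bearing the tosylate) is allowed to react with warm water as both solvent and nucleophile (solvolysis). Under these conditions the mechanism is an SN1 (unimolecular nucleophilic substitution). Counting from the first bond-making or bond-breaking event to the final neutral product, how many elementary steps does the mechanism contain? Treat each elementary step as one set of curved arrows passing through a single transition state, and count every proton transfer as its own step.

4

Step 1: Ionisation: the C–O σ-bond cleaves heterolytically; both bonding electrons depart with TsO⁻, leaving a secondary carbocation at the α-carbon.
Step 2: Carbocation rearrangement: a 1,2-hydride shift from the adjacent cyclohexyl carbon converts the initially-formed secondary cation into the more stable tertiary cation.
Step 3: H2O donates an oxygen lone pair into the empty p orbital of the cation, giving a protonated alcohol (an oxonium ion).
Step 4: A second solvent molecule removes the proton on oxygen, giving the neutral alcohol product.
Total: 4 elementary steps.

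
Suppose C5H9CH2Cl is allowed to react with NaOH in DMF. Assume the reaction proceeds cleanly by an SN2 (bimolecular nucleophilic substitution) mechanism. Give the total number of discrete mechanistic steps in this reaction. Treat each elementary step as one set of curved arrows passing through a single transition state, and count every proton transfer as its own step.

Step 1: Backside attack by OH⁻ on the carbon bearing the chloride: the new C–O bond forms as the C–Cl bond breaks, with Walden inversion at carbon.
Total: 1 elementary step.

1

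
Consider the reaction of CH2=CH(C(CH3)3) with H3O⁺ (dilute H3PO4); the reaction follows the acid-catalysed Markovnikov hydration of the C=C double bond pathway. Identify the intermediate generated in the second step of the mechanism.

tertiary carbocation

Step 1: Electrophilic addition begins with the π(C=C) electrons forming a bond to the proton of H3O⁺. Following Markovnikov's rule, the resulting cation is secondary. H2O is released.
Step 2: A methyl group with its bonding pair migrates from the adjacent tert-butyl carbon to the cationic centre — a 1,2-methyl shift — upgrading the secondary cation to a tertiary one.
After step 2 the species present is a tertiary carbocation.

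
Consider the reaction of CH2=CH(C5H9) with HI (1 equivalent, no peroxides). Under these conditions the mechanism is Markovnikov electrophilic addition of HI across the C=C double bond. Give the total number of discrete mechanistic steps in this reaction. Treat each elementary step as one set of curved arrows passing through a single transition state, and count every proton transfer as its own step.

3

Step 1: The π electrons of the C=C bond attack a proton of HI; Markovnikov addition places the new C–H on the less-substituted alkene carbon, so the positive charge ends up on the more-substituted carbon — a secondary carbocation. The H–I bond breaks heterolytically, releasing I⁻.
Step 2: A 1,2-hydride shift from the adjacent cyclopentyl carbon moves the positive charge from the secondary centre to an adjacent carbon, generating a more stable tertiary carbocation.
Step 3: The I⁻ anion donates a lone pair to the carbocation, forming the new C–I σ-bond and giving the neutral alkyl halide.
Total: 3 elementary steps.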